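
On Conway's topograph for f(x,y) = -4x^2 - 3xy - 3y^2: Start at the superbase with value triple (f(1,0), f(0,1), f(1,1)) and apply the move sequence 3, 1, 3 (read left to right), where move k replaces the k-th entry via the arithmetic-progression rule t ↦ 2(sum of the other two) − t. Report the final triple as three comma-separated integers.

start (-4,-3,-10) = (f(1,0),f(0,1),f(1,1))
replace slot 3: 2·((-4)+(-3)) − (-10) = -4 → (-4,-3,-4)
replace slot 1: 2·((-3)+(-4)) − (-4) = -10 → (-10,-3,-4)
replace slot 3: 2·((-10)+(-3)) − (-4) = -22 → (-10,-3,-22)

-10,-3,-22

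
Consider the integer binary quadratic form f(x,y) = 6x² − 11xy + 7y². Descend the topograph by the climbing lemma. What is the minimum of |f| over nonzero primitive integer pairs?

translate: b→1 (≡-11 mod 12), so (6,-11,7)→(6,1,2)
flip: (6,1,2)→(2,-1,6)
reduced (well bottom): (2,-1,6) with a≤c, −a<b≤a
well minimum = a = 2

2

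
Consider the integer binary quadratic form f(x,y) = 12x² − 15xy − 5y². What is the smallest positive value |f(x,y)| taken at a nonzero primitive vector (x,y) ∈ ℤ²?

descent: ρ → (-5,15,12)  [lands on river]
river: ρ → (12,9,-8)
river: ρ → (-8,7,13)
river: ρ → (13,19,-2)
river: ρ → (-2,21,3)
river: ρ → (3,21,-2)
river: ρ → (-2,19,13)
river: ρ → (13,7,-8)
river: ρ → (-8,9,12)
river: ρ → (12,15,-5)
closes: descent 1, river 10
min |a| on river = 2

2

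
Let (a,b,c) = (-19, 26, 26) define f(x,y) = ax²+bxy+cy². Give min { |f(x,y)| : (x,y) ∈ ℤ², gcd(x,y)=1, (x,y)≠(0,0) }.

river: ρ → (26,26,-19)
river: ρ → (-19,50,2)
river: ρ → (2,50,-19)
river: ρ → (-19,26,26)
closes: descent 0, river 4
min |a| on river = 2

2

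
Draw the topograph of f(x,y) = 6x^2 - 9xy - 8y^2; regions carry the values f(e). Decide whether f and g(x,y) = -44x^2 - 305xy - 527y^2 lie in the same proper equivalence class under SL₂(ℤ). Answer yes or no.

D₁ = 273, D₂ = 273
river cycle of f (length 8): (-8, 9, 6), (6, 15, -2), (-2, 13, 13), (13, 13, -2), (-2, 15, 6), (6, 9, -8), (-8, 7, 7), (7, 7, -8)
river cycle of g (length 8): (-8, 9, 6), (6, 15, -2), (-2, 13, 13), (13, 13, -2), (-2, 15, 6), (6, 9, -8), (-8, 7, 7), (7, 7, -8)
cycles coincide ⇒ equivalent

yes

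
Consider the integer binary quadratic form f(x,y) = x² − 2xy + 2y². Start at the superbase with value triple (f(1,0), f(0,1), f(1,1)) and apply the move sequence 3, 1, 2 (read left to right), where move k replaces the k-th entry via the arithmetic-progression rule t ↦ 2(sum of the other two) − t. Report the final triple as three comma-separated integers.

start (1,2,1) = (f(1,0),f(0,1),f(1,1))
replace slot 3: 2·(1+2) − 1 = 5 → (1,2,5)
replace slot 1: 2·(2+5) − 1 = 13 → (13,2,5)
replace slot 2: 2·(13+5) − 2 = 34 → (13,34,5)

13,34,5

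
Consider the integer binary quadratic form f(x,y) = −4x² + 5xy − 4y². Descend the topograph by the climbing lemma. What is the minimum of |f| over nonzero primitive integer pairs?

translate: b→3 (≡-5 mod 8), so (4,-5,4)→(4,3,3)
flip: (4,3,3)→(3,-3,4)
translate: b→3 (≡-3 mod 6), so (3,-3,4)→(3,3,4)
reduced (well bottom): (3,3,4) with a≤c, −a<b≤a
well minimum |f| = |-3| = 3 (negative-definite)

3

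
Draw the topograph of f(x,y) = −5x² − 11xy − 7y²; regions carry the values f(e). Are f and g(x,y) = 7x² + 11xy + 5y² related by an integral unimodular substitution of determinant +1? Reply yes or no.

D₁ = -19, D₂ = -19
f is negative-definite; reduce −f:
−f: translate: b→1 (≡11 mod 10), so (5,11,7)→(5,1,1)
−f: flip: (5,1,1)→(1,-1,5)
−f: translate: b→1 (≡-1 mod 2), so (1,-1,5)→(1,1,5)
−f: reduced (well bottom): (1,1,5) with a≤c, −a<b≤a
flip sign back: reduced form of f is (-1,-1,-5)
g: translate: b→-3 (≡11 mod 14), so (7,11,5)→(7,-3,1)
g: flip: (7,-3,1)→(1,3,7)
g: translate: b→1 (≡3 mod 2), so (1,3,7)→(1,1,5)
g: reduced (well bottom): (1,1,5) with a≤c, −a<b≤a
reduced forms (-1, -1, -5) vs (1, 1, 5) ⇒ inequivalent

no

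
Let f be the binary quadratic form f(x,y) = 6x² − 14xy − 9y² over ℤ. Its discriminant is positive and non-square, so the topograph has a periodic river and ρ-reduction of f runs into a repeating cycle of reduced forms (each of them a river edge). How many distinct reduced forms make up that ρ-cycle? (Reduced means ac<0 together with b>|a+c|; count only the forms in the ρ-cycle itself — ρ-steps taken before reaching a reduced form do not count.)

D = 412, ⌊√D⌋ = 20
descent: ρ → (-9,14,6)  [lands on river]
river: ρ → (6,10,-13)
river: ρ → (-13,16,3)
river: ρ → (3,20,-1)
river: ρ → (-1,20,3)
river: ρ → (3,16,-13)
river: ρ → (-13,10,6)
river: ρ → (6,14,-9)
river: ρ → (-9,4,11)
river: ρ → (11,18,-2)
river: ρ → (-2,18,11)
river: ρ → (11,4,-9)
ρ-cycle length = 12 (tail of 1 descent step not counted)

12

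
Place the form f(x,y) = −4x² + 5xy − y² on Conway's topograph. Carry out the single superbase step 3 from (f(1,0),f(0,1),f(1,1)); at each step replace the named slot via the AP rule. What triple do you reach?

start (-4,-1,0) = (f(1,0),f(0,1),f(1,1))
replace slot 3: 2·((-4)+(-1)) − 0 = -10 → (-4,-1,-10)

-4,-1,-10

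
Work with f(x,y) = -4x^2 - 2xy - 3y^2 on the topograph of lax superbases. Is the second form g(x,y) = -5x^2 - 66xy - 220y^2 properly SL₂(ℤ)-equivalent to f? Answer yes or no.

D₁ = -44, D₂ = -44
f is negative-definite; reduce −f:
−f: flip: (4,2,3)→(3,-2,4)
−f: reduced (well bottom): (3,-2,4) with a≤c, −a<b≤a
flip sign back: reduced form of f is (-3,2,-4)
g is negative-definite; reduce −g:
−g: translate: b→-4 (≡66 mod 10), so (5,66,220)→(5,-4,3)
−g: flip: (5,-4,3)→(3,4,5)
−g: translate: b→-2 (≡4 mod 6), so (3,4,5)→(3,-2,4)
−g: reduced (well bottom): (3,-2,4) with a≤c, −a<b≤a
flip sign back: reduced form of g is (-3,2,-4)
reduced forms (-3, 2, -4) vs (-3, 2, -4) ⇒ equivalent

yes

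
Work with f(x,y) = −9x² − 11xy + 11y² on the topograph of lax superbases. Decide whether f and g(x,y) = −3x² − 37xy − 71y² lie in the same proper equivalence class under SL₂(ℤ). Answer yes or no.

D₁ = 517, D₂ = 517
river cycle of f (length 10): (11, 11, -9), (-9, 7, 13), (13, 19, -3), (-3, 17, 19), (19, 21, -1), (-1, 21, 19), (19, 17, -3), (-3, 19, 13), (13, 7, -9), (-9, 11, 11)
river cycle of g (length 10): (-3, 17, 19), (19, 21, -1), (-1, 21, 19), (19, 17, -3), (-3, 19, 13), (13, 7, -9), (-9, 11, 11), (11, 11, -9), (-9, 7, 13), (13, 19, -3)
cycles coincide ⇒ equivalent

yes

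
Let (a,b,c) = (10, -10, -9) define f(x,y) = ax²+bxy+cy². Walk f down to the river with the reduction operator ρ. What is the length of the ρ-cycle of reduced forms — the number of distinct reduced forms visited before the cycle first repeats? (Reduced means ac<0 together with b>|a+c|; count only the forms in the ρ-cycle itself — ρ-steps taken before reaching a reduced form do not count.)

D = 460, ⌊√D⌋ = 21
descent: ρ → (-9,10,10)  [lands on river]
river: ρ → (10,10,-9)
river: ρ → (-9,8,11)
river: ρ → (11,14,-6)
river: ρ → (-6,10,15)
river: ρ → (15,20,-1)
river: ρ → (-1,20,15)
river: ρ → (15,10,-6)
river: ρ → (-6,14,11)
river: ρ → (11,8,-9)
ρ-cycle length = 10 (tail of 1 descent step not counted)

10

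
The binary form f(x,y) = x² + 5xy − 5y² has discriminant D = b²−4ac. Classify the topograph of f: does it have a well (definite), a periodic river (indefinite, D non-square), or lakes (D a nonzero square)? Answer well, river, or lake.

D = b²−4ac = 5² − 4·1·(-5) = 45
D > 0 non-square ⇒ indefinite ⇒ periodic river

river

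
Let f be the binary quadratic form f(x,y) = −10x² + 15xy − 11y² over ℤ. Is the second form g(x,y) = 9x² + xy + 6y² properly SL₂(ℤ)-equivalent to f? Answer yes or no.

D₁ = -215, D₂ = -215
f is negative-definite; reduce −f:
−f: translate: b→5 (≡-15 mod 20), so (10,-15,11)→(10,5,6)
−f: flip: (10,5,6)→(6,-5,10)
−f: reduced (well bottom): (6,-5,10) with a≤c, −a<b≤a
flip sign back: reduced form of f is (-6,5,-10)
g: flip: (9,1,6)→(6,-1,9)
g: reduced (well bottom): (6,-1,9) with a≤c, −a<b≤a
reduced forms (-6, 5, -10) vs (6, -1, 9) ⇒ inequivalent

no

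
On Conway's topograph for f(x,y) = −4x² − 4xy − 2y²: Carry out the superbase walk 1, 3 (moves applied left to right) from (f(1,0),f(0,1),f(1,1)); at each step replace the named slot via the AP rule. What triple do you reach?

start (-4,-2,-10) = (f(1,0),f(0,1),f(1,1))
replace slot 1: 2·((-2)+(-10)) − (-4) = -20 → (-20,-2,-10)
replace slot 3: 2·((-20)+(-2)) − (-10) = -34 → (-20,-2,-34)

-20,-2,-34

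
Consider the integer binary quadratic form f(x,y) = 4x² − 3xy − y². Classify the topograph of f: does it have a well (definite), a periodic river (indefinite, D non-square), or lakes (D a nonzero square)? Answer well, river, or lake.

D = b²−4ac = (-3)² − 4·4·(-1) = 25
D = 5² is a perfect square ⇒ form factors over ℤ ⇒ lakes

lake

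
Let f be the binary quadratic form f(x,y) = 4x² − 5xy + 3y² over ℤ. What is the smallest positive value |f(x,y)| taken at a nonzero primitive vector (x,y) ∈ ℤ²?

translate: b→3 (≡-5 mod 8), so (4,-5,3)→(4,3,2)
flip: (4,3,2)→(2,-3,4)
translate: b→1 (≡-3 mod 4), so (2,-3,4)→(2,1,3)
reduced (well bottom): (2,1,3) with a≤c, −a<b≤a
well minimum = a = 2

2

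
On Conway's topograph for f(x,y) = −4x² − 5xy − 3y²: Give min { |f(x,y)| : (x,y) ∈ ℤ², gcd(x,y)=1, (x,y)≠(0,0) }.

translate: b→-3 (≡5 mod 8), so (4,5,3)→(4,-3,2)
flip: (4,-3,2)→(2,3,4)
translate: b→-1 (≡3 mod 4), so (2,3,4)→(2,-1,3)
reduced (well bottom): (2,-1,3) with a≤c, −a<b≤a
well minimum |f| = |-2| = 2 (negative-definite)

2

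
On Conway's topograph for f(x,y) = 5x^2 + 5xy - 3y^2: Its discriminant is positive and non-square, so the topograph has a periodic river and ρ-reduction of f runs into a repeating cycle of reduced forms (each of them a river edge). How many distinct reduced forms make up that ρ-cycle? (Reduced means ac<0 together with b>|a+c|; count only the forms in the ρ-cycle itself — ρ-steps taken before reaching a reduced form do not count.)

D = 85, ⌊√D⌋ = 9
river: ρ → (-3,7,3)
river: ρ → (3,5,-5)
river: ρ → (-5,5,3)
river: ρ → (3,7,-3)
river: ρ → (-3,5,5)
river: ρ → (5,5,-3)
ρ-cycle length = 6 (tail of 0 descent steps not counted)

6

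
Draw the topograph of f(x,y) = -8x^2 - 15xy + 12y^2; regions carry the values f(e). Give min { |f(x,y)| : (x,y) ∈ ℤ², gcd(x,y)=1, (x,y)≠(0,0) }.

descent: ρ → (12,15,-8)  [lands on river]
river: ρ → (-8,17,10)
river: ρ → (10,23,-2)
river: ρ → (-2,21,21)
river: ρ → (21,21,-2)
river: ρ → (-2,23,10)
river: ρ → (10,17,-8)
river: ρ → (-8,15,12)
river: ρ → (12,9,-11)
river: ρ → (-11,13,10)
river: ρ → (10,7,-14)
river: ρ → (-14,21,3)
river: ρ → (3,21,-14)
river: ρ → (-14,7,10)
river: ρ → (10,13,-11)
river: ρ → (-11,9,12)
closes: descent 1, river 16
min |a| on river = 2

2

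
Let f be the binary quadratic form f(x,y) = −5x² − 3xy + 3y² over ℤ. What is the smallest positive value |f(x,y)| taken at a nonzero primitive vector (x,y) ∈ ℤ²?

descent: ρ → (3,3,-5)  [lands on river]
river: ρ → (-5,7,1)
river: ρ → (1,7,-5)
river: ρ → (-5,3,3)
closes: descent 1, river 4
min |a| on river = 1

1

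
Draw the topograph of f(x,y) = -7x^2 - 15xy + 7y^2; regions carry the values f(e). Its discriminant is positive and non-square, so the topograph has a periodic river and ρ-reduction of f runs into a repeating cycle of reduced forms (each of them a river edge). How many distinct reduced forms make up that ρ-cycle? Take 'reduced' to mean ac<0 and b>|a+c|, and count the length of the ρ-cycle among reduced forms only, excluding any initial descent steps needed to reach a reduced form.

D = 421, ⌊√D⌋ = 20
descent: ρ → (7,15,-7)  [lands on river]
river: ρ → (-7,13,9)
river: ρ → (9,5,-11)
river: ρ → (-11,17,3)
river: ρ → (3,19,-5)
river: ρ → (-5,11,15)
river: ρ → (15,19,-1)
river: ρ → (-1,19,15)
river: ρ → (15,11,-5)
river: ρ → (-5,19,3)
river: ρ → (3,17,-11)
river: ρ → (-11,5,9)
river: ρ → (9,13,-7)
river: ρ → (-7,15,7)
river: ρ → (7,13,-9)
river: ρ → (-9,5,11)
river: ρ → (11,17,-3)
river: ρ → (-3,19,5)
river: ρ → (5,11,-15)
river: ρ → (-15,19,1)
river: ρ → (1,19,-15)
river: ρ → (-15,11,5)
river: ρ → (5,19,-3)
river: ρ → (-3,17,11)
river: ρ → (11,5,-9)
river: ρ → (-9,13,7)
ρ-cycle length = 26 (tail of 1 descent step not counted)

26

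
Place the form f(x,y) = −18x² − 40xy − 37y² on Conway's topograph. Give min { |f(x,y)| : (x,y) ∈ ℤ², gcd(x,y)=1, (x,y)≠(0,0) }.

translate: b→4 (≡40 mod 36), so (18,40,37)→(18,4,15)
flip: (18,4,15)→(15,-4,18)
reduced (well bottom): (15,-4,18) with a≤c, −a<b≤a
well minimum |f| = |-15| = 15 (negative-definite)

15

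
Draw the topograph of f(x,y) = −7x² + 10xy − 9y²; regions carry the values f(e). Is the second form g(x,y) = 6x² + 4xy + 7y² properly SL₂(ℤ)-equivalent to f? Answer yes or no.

D₁ = -152, D₂ = -152
f is negative-definite; reduce −f:
−f: translate: b→4 (≡-10 mod 14), so (7,-10,9)→(7,4,6)
−f: flip: (7,4,6)→(6,-4,7)
−f: reduced (well bottom): (6,-4,7) with a≤c, −a<b≤a
flip sign back: reduced form of f is (-6,4,-7)
g: reduced (well bottom): (6,4,7) with a≤c, −a<b≤a
reduced forms (-6, 4, -7) vs (6, 4, 7) ⇒ inequivalent

no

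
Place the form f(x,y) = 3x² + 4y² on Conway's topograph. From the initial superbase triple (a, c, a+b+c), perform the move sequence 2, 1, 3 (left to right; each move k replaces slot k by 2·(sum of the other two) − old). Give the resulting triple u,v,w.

start (3,4,7) = (f(1,0),f(0,1),f(1,1))
replace slot 2: 2·(3+7) − 4 = 16 → (3,16,7)
replace slot 1: 2·(16+7) − 3 = 43 → (43,16,7)
replace slot 3: 2·(43+16) − 7 = 111 → (43,16,111)

43,16,111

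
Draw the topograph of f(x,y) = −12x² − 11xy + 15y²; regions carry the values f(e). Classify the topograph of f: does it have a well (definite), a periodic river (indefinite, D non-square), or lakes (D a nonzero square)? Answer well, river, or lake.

D = b²−4ac = (-11)² − 4·(-12)·15 = 841
D = 29² is a perfect square ⇒ form factors over ℤ ⇒ lakes

lake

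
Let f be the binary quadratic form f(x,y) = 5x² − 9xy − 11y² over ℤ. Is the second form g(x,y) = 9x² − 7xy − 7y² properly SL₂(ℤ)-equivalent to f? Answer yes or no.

D₁ = 301, D₂ = 301
river cycle of f (length 10): (-11, 9, 5), (5, 11, -9), (-9, 7, 7), (7, 7, -9), (-9, 11, 5), (5, 9, -11), (-11, 13, 3), (3, 17, -1), (-1, 17, 3), (3, 13, -11)
river cycle of g (length 10): (-7, 7, 9), (9, 11, -5), (-5, 9, 11), (11, 13, -3), (-3, 17, 1), (1, 17, -3), (-3, 13, 11), (11, 9, -5), (-5, 11, 9), (9, 7, -7)
cycles differ ⇒ inequivalent

no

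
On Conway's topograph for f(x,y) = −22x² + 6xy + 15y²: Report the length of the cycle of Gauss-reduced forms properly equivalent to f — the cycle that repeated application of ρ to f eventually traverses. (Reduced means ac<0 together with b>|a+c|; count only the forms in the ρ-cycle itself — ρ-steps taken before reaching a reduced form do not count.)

D = 1356, ⌊√D⌋ = 36
descent: ρ → (15,24,-13)  [lands on river]
river: ρ → (-13,28,11)
river: ρ → (11,16,-25)
river: ρ → (-25,34,2)
river: ρ → (2,34,-25)
river: ρ → (-25,16,11)
river: ρ → (11,28,-13)
river: ρ → (-13,24,15)
river: ρ → (15,36,-1)
river: ρ → (-1,36,15)
ρ-cycle length = 10 (tail of 1 descent step not counted)

10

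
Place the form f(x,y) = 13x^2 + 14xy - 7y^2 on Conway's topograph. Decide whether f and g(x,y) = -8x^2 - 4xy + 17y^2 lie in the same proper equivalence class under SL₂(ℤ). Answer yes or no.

D₁ = 560, D₂ = 560
river cycle of f (length 6): (-7, 14, 13), (13, 12, -8), (-8, 20, 5), (5, 20, -8), (-8, 12, 13), (13, 14, -7)
river cycle of g (length 6): (-8, 12, 13), (13, 14, -7), (-7, 14, 13), (13, 12, -8), (-8, 20, 5), (5, 20, -8)
cycles coincide ⇒ equivalent

yes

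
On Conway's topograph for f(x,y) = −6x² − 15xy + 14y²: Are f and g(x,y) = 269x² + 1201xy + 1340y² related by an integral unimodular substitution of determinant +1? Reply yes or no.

D₁ = 561, D₂ = 561
river cycle of f (length 16): (14, 15, -6), (-6, 21, 5), (5, 19, -10), (-10, 21, 3), (3, 21, -10), (-10, 19, 5), (5, 21, -6), (-6, 15, 14), (14, 13, -7), (-7, 15, 12), … (6 more)
river cycle of g (length 16): (14, 15, -6), (-6, 21, 5), (5, 19, -10), (-10, 21, 3), (3, 21, -10), (-10, 19, 5), (5, 21, -6), (-6, 15, 14), (14, 13, -7), (-7, 15, 12), … (6 more)
cycles coincide ⇒ equivalent

yes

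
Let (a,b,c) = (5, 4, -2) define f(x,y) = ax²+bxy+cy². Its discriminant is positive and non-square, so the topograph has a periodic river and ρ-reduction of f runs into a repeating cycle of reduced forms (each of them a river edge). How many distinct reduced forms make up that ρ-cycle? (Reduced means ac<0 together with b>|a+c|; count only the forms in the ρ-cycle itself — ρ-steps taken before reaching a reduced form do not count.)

D = 56, ⌊√D⌋ = 7
river: ρ → (-2,4,5)
river: ρ → (5,6,-1)
river: ρ → (-1,6,5)
river: ρ → (5,4,-2)
ρ-cycle length = 4 (tail of 0 descent steps not counted)

4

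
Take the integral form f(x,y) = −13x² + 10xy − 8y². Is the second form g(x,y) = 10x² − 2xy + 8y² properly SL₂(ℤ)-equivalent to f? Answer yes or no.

D₁ = -316, D₂ = -316
f is negative-definite; reduce −f:
−f: flip: (13,-10,8)→(8,10,13)
−f: translate: b→-6 (≡10 mod 16), so (8,10,13)→(8,-6,11)
−f: reduced (well bottom): (8,-6,11) with a≤c, −a<b≤a
flip sign back: reduced form of f is (-8,6,-11)
g: flip: (10,-2,8)→(8,2,10)
g: reduced (well bottom): (8,2,10) with a≤c, −a<b≤a
reduced forms (-8, 6, -11) vs (8, 2, 10) ⇒ inequivalent

no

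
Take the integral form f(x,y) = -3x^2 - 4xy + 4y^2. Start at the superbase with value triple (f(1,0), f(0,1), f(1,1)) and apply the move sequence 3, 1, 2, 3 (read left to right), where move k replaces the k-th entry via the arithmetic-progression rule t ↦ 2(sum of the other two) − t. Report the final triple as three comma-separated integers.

start (-3,4,-3) = (f(1,0),f(0,1),f(1,1))
replace slot 3: 2·((-3)+4) − (-3) = 5 → (-3,4,5)
replace slot 1: 2·(4+5) − (-3) = 21 → (21,4,5)
replace slot 2: 2·(21+5) − 4 = 48 → (21,48,5)
replace slot 3: 2·(21+48) − 5 = 133 → (21,48,133)

21,48,133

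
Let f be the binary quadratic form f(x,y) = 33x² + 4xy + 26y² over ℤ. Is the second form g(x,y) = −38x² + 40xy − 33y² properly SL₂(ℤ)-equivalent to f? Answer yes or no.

D₁ = -3416, D₂ = -3416
f: flip: (33,4,26)→(26,-4,33)
f: reduced (well bottom): (26,-4,33) with a≤c, −a<b≤a
g is negative-definite; reduce −g:
−g: translate: b→36 (≡-40 mod 76), so (38,-40,33)→(38,36,31)
−g: flip: (38,36,31)→(31,-36,38)
−g: translate: b→26 (≡-36 mod 62), so (31,-36,38)→(31,26,33)
−g: reduced (well bottom): (31,26,33) with a≤c, −a<b≤a
flip sign back: reduced form of g is (-31,-26,-33)
reduced forms (26, -4, 33) vs (-31, -26, -33) ⇒ inequivalent

no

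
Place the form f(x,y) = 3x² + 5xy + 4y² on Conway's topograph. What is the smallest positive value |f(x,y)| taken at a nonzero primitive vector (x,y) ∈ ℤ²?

translate: b→-1 (≡5 mod 6), so (3,5,4)→(3,-1,2)
flip: (3,-1,2)→(2,1,3)
reduced (well bottom): (2,1,3) with a≤c, −a<b≤a
well minimum = a = 2

2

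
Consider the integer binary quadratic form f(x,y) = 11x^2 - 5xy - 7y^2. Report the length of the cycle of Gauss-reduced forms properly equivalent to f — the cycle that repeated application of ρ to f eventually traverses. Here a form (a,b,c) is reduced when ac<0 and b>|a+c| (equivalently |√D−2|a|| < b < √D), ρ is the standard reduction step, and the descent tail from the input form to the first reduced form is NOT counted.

D = 333, ⌊√D⌋ = 18
descent: ρ → (-7,5,11)  [lands on river]
river: ρ → (11,17,-1)
river: ρ → (-1,17,11)
river: ρ → (11,5,-7)
river: ρ → (-7,9,9)
river: ρ → (9,9,-7)
ρ-cycle length = 6 (tail of 1 descent step not counted)

6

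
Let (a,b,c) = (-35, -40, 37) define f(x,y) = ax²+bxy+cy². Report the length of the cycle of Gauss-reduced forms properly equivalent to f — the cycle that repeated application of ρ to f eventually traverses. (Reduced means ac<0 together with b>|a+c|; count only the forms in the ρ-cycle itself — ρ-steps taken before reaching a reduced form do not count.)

D = 6780, ⌊√D⌋ = 82
descent: ρ → (37,40,-35)  [lands on river]
river: ρ → (-35,30,42)
river: ρ → (42,54,-23)
river: ρ → (-23,38,58)
river: ρ → (58,78,-3)
river: ρ → (-3,78,58)
river: ρ → (58,38,-23)
river: ρ → (-23,54,42)
river: ρ → (42,30,-35)
river: ρ → (-35,40,37)
river: ρ → (37,34,-38)
river: ρ → (-38,42,33)
river: ρ → (33,24,-47)
river: ρ → (-47,70,10)
river: ρ → (10,70,-47)
river: ρ → (-47,24,33)
river: ρ → (33,42,-38)
river: ρ → (-38,34,37)
ρ-cycle length = 18 (tail of 1 descent step not counted)

18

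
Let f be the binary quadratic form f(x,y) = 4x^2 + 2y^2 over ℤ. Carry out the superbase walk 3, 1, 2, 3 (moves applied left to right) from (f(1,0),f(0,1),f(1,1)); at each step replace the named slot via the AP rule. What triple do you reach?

start (4,2,6) = (f(1,0),f(0,1),f(1,1))
replace slot 3: 2·(4+2) − 6 = 6 → (4,2,6)
replace slot 1: 2·(2+6) − 4 = 12 → (12,2,6)
replace slot 2: 2·(12+6) − 2 = 34 → (12,34,6)
replace slot 3: 2·(12+34) − 6 = 86 → (12,34,86)

12,34,86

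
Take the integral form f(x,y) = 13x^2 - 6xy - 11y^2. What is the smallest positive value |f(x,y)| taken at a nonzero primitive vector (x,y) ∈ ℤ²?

descent: ρ → (-11,6,13)  [lands on river]
river: ρ → (13,20,-4)
river: ρ → (-4,20,13)
river: ρ → (13,6,-11)
river: ρ → (-11,16,8)
river: ρ → (8,16,-11)
closes: descent 1, river 6
min |a| on river = 4

4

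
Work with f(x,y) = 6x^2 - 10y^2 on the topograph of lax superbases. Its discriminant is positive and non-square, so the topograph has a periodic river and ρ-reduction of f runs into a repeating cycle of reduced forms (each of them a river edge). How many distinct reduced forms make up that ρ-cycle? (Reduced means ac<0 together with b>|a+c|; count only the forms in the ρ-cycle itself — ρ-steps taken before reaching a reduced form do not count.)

D = 240, ⌊√D⌋ = 15
descent: ρ → (-10,0,6)
descent: ρ → (6,12,-4)  [lands on river]
river: ρ → (-4,12,6)
ρ-cycle length = 2 (tail of 2 descent steps not counted)

2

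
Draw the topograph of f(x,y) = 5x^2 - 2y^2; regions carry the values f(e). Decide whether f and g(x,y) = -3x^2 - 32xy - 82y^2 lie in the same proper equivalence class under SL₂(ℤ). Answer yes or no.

D₁ = 40, D₂ = 40
river cycle of f (length 6): (-2, 4, 3), (3, 2, -3), (-3, 4, 2), (2, 4, -3), (-3, 2, 3), (3, 4, -2)
river cycle of g (length 6): (-3, 4, 2), (2, 4, -3), (-3, 2, 3), (3, 4, -2), (-2, 4, 3), (3, 2, -3)
cycles coincide ⇒ equivalent

yes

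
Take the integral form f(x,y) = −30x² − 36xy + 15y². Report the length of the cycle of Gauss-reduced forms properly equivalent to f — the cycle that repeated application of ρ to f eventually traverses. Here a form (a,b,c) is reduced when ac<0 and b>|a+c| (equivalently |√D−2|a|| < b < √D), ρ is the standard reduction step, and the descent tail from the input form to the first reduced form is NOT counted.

D = 3096, ⌊√D⌋ = 55
descent: ρ → (15,36,-30)  [lands on river]
river: ρ → (-30,24,21)
river: ρ → (21,18,-33)
river: ρ → (-33,48,6)
river: ρ → (6,48,-33)
river: ρ → (-33,18,21)
river: ρ → (21,24,-30)
river: ρ → (-30,36,15)
river: ρ → (15,54,-3)
river: ρ → (-3,54,15)
ρ-cycle length = 10 (tail of 1 descent step not counted)

10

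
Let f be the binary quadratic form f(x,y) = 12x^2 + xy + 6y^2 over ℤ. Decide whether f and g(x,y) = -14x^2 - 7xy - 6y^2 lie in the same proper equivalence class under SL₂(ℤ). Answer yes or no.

D₁ = -287, D₂ = -287
f: flip: (12,1,6)→(6,-1,12)
f: reduced (well bottom): (6,-1,12) with a≤c, −a<b≤a
g is negative-definite; reduce −g:
−g: flip: (14,7,6)→(6,-7,14)
−g: translate: b→5 (≡-7 mod 12), so (6,-7,14)→(6,5,13)
−g: reduced (well bottom): (6,5,13) with a≤c, −a<b≤a
flip sign back: reduced form of g is (-6,-5,-13)
reduced forms (6, -1, 12) vs (-6, -5, -13) ⇒ inequivalent

no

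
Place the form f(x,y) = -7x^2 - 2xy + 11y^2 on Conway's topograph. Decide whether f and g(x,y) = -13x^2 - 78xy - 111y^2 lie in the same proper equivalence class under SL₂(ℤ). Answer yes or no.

D₁ = 312, D₂ = 312
river cycle of f (length 4): (-7, 12, 6), (6, 12, -7), (-7, 16, 2), (2, 16, -7)
river cycle of g (length 4): (6, 12, -7), (-7, 16, 2), (2, 16, -7), (-7, 12, 6)
cycles coincide ⇒ equivalent

yes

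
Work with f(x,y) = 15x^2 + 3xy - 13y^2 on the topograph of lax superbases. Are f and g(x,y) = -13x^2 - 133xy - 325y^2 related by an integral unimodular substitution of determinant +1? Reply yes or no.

D₁ = 789, D₂ = 789
river cycle of f (length 8): (-13, 23, 5), (5, 27, -3), (-3, 27, 5), (5, 23, -13), (-13, 3, 15), (15, 27, -1), (-1, 27, 15), (15, 3, -13)
river cycle of g (length 8): (-13, 23, 5), (5, 27, -3), (-3, 27, 5), (5, 23, -13), (-13, 3, 15), (15, 27, -1), (-1, 27, 15), (15, 3, -13)
cycles coincide ⇒ equivalent

yes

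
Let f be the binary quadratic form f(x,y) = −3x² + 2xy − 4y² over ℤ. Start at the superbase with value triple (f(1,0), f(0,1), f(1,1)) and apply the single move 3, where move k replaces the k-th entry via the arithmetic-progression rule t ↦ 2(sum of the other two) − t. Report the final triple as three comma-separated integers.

start (-3,-4,-5) = (f(1,0),f(0,1),f(1,1))
replace slot 3: 2·((-3)+(-4)) − (-5) = -9 → (-3,-4,-9)

-3,-4,-9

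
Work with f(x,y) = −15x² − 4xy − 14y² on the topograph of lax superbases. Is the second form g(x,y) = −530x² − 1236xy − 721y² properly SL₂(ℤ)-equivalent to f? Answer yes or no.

D₁ = -824, D₂ = -824
f is negative-definite; reduce −f:
−f: flip: (15,4,14)→(14,-4,15)
−f: reduced (well bottom): (14,-4,15) with a≤c, −a<b≤a
flip sign back: reduced form of f is (-14,4,-15)
g is negative-definite; reduce −g:
−g: translate: b→176 (≡1236 mod 1060), so (530,1236,721)→(530,176,15)
−g: flip: (530,176,15)→(15,-176,530)
−g: translate: b→4 (≡-176 mod 30), so (15,-176,530)→(15,4,14)
−g: flip: (15,4,14)→(14,-4,15)
−g: reduced (well bottom): (14,-4,15) with a≤c, −a<b≤a
flip sign back: reduced form of g is (-14,4,-15)
reduced forms (-14, 4, -15) vs (-14, 4, -15) ⇒ equivalent

yes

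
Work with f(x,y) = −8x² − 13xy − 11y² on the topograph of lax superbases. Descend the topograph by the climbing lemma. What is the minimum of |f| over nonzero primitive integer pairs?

translate: b→-3 (≡13 mod 16), so (8,13,11)→(8,-3,6)
flip: (8,-3,6)→(6,3,8)
reduced (well bottom): (6,3,8) with a≤c, −a<b≤a
well minimum |f| = |-6| = 6 (negative-definite)

6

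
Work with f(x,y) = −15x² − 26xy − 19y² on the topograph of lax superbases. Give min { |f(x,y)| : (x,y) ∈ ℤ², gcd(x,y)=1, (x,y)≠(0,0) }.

translate: b→-4 (≡26 mod 30), so (15,26,19)→(15,-4,8)
flip: (15,-4,8)→(8,4,15)
reduced (well bottom): (8,4,15) with a≤c, −a<b≤a
well minimum |f| = |-8| = 8 (negative-definite)

8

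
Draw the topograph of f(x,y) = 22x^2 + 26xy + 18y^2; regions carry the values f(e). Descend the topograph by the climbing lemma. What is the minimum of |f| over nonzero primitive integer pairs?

translate: b→-18 (≡26 mod 44), so (22,26,18)→(22,-18,14)
flip: (22,-18,14)→(14,18,22)
translate: b→-10 (≡18 mod 28), so (14,18,22)→(14,-10,18)
reduced (well bottom): (14,-10,18) with a≤c, −a<b≤a
well minimum = a = 14

14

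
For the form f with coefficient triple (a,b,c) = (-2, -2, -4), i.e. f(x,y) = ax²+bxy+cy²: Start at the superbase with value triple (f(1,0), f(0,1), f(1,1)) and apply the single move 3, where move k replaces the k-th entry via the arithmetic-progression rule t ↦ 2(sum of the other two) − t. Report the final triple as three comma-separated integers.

start (-2,-4,-8) = (f(1,0),f(0,1),f(1,1))
replace slot 3: 2·((-2)+(-4)) − (-8) = -4 → (-2,-4,-4)

-2,-4,-4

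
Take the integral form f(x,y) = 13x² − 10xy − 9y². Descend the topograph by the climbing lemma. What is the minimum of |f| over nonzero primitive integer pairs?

descent: ρ → (-9,10,13)  [lands on river]
river: ρ → (13,16,-6)
river: ρ → (-6,20,7)
river: ρ → (7,22,-3)
river: ρ → (-3,20,14)
river: ρ → (14,8,-9)
closes: descent 1, river 6
min |a| on river = 3

3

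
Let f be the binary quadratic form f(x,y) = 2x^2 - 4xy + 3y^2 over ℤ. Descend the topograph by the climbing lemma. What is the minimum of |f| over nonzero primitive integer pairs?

translate: b→0 (≡-4 mod 4), so (2,-4,3)→(2,0,1)
flip: (2,0,1)→(1,0,2)
reduced (well bottom): (1,0,2) with a≤c, −a<b≤a
well minimum = a = 1

1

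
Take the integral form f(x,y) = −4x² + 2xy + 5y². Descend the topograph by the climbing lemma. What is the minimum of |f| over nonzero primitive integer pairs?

river: ρ → (5,8,-1)
river: ρ → (-1,8,5)
river: ρ → (5,2,-4)
river: ρ → (-4,6,3)
river: ρ → (3,6,-4)
river: ρ → (-4,2,5)
closes: descent 0, river 6
min |a| on river = 1

1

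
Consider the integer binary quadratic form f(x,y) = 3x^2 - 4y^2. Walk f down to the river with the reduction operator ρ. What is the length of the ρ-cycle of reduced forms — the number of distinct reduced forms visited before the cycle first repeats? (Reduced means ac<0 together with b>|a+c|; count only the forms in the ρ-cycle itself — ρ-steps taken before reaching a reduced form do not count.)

D = 48, ⌊√D⌋ = 6
descent: ρ → (-4,0,3)
descent: ρ → (3,6,-1)  [lands on river]
river: ρ → (-1,6,3)
ρ-cycle length = 2 (tail of 2 descent steps not counted)

2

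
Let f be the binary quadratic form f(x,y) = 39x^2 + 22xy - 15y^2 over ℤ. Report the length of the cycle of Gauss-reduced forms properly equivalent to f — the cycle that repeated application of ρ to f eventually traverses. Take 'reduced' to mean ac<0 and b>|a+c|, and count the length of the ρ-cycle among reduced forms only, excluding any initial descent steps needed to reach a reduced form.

D = 2824, ⌊√D⌋ = 53
descent: ρ → (-15,38,23)  [lands on river]
river: ρ → (23,8,-30)
river: ρ → (-30,52,1)
river: ρ → (1,52,-30)
river: ρ → (-30,8,23)
river: ρ → (23,38,-15)
river: ρ → (-15,52,2)
river: ρ → (2,52,-15)
ρ-cycle length = 8 (tail of 1 descent step not counted)

8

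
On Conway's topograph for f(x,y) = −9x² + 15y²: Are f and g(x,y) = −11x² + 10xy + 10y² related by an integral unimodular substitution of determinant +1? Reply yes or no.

D₁ = 540, D₂ = 540
river cycle of f (length 2): (-9, 18, 6), (6, 18, -9)
river cycle of g (length 8): (10, 10, -11), (-11, 12, 9), (9, 6, -14), (-14, 22, 1), (1, 22, -14), (-14, 6, 9), (9, 12, -11), (-11, 10, 10)
cycles differ ⇒ inequivalent

no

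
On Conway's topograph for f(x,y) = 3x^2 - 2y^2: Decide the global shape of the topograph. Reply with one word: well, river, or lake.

D = b²−4ac = 0² − 4·3·(-2) = 24
D > 0 non-square ⇒ indefinite ⇒ periodic river

river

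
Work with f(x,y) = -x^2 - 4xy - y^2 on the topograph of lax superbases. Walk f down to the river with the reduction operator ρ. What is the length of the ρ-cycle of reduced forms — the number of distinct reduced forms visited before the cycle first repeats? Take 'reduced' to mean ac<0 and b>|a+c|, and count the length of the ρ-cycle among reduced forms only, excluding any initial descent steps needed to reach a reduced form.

D = 12, ⌊√D⌋ = 3
descent: ρ → (-1,2,2)  [lands on river]
river: ρ → (2,2,-1)
ρ-cycle length = 2 (tail of 1 descent step not counted)

2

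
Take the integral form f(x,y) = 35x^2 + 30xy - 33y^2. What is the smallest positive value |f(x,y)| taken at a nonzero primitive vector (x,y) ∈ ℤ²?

river: ρ → (-33,36,32)
river: ρ → (32,28,-37)
river: ρ → (-37,46,23)
river: ρ → (23,46,-37)
river: ρ → (-37,28,32)
river: ρ → (32,36,-33)
river: ρ → (-33,30,35)
river: ρ → (35,40,-28)
river: ρ → (-28,72,3)
river: ρ → (3,72,-28)
river: ρ → (-28,40,35)
river: ρ → (35,30,-33)
closes: descent 0, river 12
min |a| on river = 3

3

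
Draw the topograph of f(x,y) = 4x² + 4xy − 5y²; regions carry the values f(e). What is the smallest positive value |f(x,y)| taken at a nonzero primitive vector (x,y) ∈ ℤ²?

river: ρ → (-5,6,3)
river: ρ → (3,6,-5)
river: ρ → (-5,4,4)
river: ρ → (4,4,-5)
closes: descent 0, river 4
min |a| on river = 3

3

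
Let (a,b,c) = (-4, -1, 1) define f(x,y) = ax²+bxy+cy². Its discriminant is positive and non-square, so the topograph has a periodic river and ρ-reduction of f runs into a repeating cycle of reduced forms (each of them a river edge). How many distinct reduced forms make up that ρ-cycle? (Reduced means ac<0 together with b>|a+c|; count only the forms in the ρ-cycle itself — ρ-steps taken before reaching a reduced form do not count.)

D = 17, ⌊√D⌋ = 4
descent: ρ → (1,3,-2)  [lands on river]
river: ρ → (-2,1,2)
river: ρ → (2,3,-1)
river: ρ → (-1,3,2)
river: ρ → (2,1,-2)
river: ρ → (-2,3,1)
ρ-cycle length = 6 (tail of 1 descent step not counted)

6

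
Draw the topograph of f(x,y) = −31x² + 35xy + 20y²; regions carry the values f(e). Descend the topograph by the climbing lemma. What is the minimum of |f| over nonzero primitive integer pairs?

river: ρ → (20,45,-21)
river: ρ → (-21,39,26)
river: ρ → (26,13,-34)
river: ρ → (-34,55,5)
river: ρ → (5,55,-34)
river: ρ → (-34,13,26)
river: ρ → (26,39,-21)
river: ρ → (-21,45,20)
river: ρ → (20,35,-31)
river: ρ → (-31,27,24)
river: ρ → (24,21,-34)
river: ρ → (-34,47,11)
river: ρ → (11,41,-46)
river: ρ → (-46,51,6)
river: ρ → (6,57,-19)
river: ρ → (-19,57,6)
river: ρ → (6,51,-46)
river: ρ → (-46,41,11)
river: ρ → (11,47,-34)
river: ρ → (-34,21,24)
river: ρ → (24,27,-31)
river: ρ → (-31,35,20)
closes: descent 0, river 22
min |a| on river = 5

5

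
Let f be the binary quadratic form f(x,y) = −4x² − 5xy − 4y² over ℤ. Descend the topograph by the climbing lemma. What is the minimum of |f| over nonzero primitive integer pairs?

translate: b→-3 (≡5 mod 8), so (4,5,4)→(4,-3,3)
flip: (4,-3,3)→(3,3,4)
reduced (well bottom): (3,3,4) with a≤c, −a<b≤a
well minimum |f| = |-3| = 3 (negative-definite)

3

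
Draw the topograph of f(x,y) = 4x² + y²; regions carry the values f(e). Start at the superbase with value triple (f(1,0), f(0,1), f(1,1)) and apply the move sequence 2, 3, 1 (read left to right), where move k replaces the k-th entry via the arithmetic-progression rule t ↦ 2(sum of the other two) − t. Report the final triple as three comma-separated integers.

start (4,1,5) = (f(1,0),f(0,1),f(1,1))
replace slot 2: 2·(4+5) − 1 = 17 → (4,17,5)
replace slot 3: 2·(4+17) − 5 = 37 → (4,17,37)
replace slot 1: 2·(17+37) − 4 = 104 → (104,17,37)

104,17,37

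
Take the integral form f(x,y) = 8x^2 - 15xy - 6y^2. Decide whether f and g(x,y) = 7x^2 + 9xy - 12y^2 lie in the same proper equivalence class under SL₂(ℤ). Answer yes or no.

D₁ = 417, D₂ = 417
river cycle of f (length 18): (-6, 15, 8), (8, 17, -4), (-4, 15, 12), (12, 9, -7), (-7, 19, 2), (2, 17, -16), (-16, 15, 3), (3, 15, -16), (-16, 17, 2), (2, 19, -7), … (8 more)
river cycle of g (length 18): (-12, 15, 4), (4, 17, -8), (-8, 15, 6), (6, 9, -14), (-14, 19, 1), (1, 19, -14), (-14, 9, 6), (6, 15, -8), (-8, 17, 4), (4, 15, -12), … (8 more)
cycles differ ⇒ inequivalent

no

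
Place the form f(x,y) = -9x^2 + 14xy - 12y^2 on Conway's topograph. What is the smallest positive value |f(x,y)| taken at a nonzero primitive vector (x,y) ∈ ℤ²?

translate: b→4 (≡-14 mod 18), so (9,-14,12)→(9,4,7)
flip: (9,4,7)→(7,-4,9)
reduced (well bottom): (7,-4,9) with a≤c, −a<b≤a
well minimum |f| = |-7| = 7 (negative-definite)

7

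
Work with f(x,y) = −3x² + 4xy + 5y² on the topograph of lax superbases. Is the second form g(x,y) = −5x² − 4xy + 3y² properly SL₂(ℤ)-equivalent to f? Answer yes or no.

D₁ = 76, D₂ = 76
river cycle of f (length 6): (5, 6, -2), (-2, 6, 5), (5, 4, -3), (-3, 8, 1), (1, 8, -3), (-3, 4, 5)
river cycle of g (length 6): (3, 4, -5), (-5, 6, 2), (2, 6, -5), (-5, 4, 3), (3, 8, -1), (-1, 8, 3)
cycles differ ⇒ inequivalent

no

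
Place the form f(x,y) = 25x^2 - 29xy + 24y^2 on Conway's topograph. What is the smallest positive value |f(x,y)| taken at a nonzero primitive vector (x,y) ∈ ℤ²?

translate: b→21 (≡-29 mod 50), so (25,-29,24)→(25,21,20)
flip: (25,21,20)→(20,-21,25)
translate: b→19 (≡-21 mod 40), so (20,-21,25)→(20,19,24)
reduced (well bottom): (20,19,24) with a≤c, −a<b≤a
well minimum = a = 20

20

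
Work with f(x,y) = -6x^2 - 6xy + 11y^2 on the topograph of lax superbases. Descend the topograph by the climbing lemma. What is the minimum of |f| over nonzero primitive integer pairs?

descent: ρ → (11,6,-6)  [lands on river]
river: ρ → (-6,6,11)
river: ρ → (11,16,-1)
river: ρ → (-1,16,11)
closes: descent 1, river 4
min |a| on river = 1

1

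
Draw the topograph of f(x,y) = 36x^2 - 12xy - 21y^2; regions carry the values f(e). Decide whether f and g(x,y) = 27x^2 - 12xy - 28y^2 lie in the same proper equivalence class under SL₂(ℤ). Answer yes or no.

D₁ = 3168, D₂ = 3168
river cycle of f (length 6): (-21, 54, 3), (3, 54, -21), (-21, 30, 27), (27, 24, -24), (-24, 24, 27), (27, 30, -21)
river cycle of g (length 8): (-28, 12, 27), (27, 42, -13), (-13, 36, 36), (36, 36, -13), (-13, 42, 27), (27, 12, -28), (-28, 44, 11), (11, 44, -28)
cycles differ ⇒ inequivalent

no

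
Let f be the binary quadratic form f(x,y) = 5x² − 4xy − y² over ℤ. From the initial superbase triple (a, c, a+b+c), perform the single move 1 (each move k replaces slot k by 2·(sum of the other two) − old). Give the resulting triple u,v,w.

start (5,-1,0) = (f(1,0),f(0,1),f(1,1))
replace slot 1: 2·((-1)+0) − 5 = -7 → (-7,-1,0)

-7,-1,0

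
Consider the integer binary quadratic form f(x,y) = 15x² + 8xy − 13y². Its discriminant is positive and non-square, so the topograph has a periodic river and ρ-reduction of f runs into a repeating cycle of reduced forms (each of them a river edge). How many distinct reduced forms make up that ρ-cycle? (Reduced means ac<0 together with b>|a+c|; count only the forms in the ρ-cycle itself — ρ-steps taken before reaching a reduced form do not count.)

D = 844, ⌊√D⌋ = 29
river: ρ → (-13,18,10)
river: ρ → (10,22,-9)
river: ρ → (-9,14,18)
river: ρ → (18,22,-5)
river: ρ → (-5,28,3)
river: ρ → (3,26,-14)
river: ρ → (-14,2,15)
river: ρ → (15,28,-1)
river: ρ → (-1,28,15)
river: ρ → (15,2,-14)
river: ρ → (-14,26,3)
river: ρ → (3,28,-5)
river: ρ → (-5,22,18)
river: ρ → (18,14,-9)
river: ρ → (-9,22,10)
river: ρ → (10,18,-13)
river: ρ → (-13,8,15)
river: ρ → (15,22,-6)
river: ρ → (-6,26,7)
river: ρ → (7,16,-21)
river: ρ → (-21,26,2)
river: ρ → (2,26,-21)
river: ρ → (-21,16,7)
river: ρ → (7,26,-6)
river: ρ → (-6,22,15)
river: ρ → (15,8,-13)
ρ-cycle length = 26 (tail of 0 descent steps not counted)

26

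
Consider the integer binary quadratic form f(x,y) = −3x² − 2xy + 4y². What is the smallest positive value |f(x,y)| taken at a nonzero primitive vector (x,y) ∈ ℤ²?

descent: ρ → (4,2,-3)  [lands on river]
river: ρ → (-3,4,3)
river: ρ → (3,2,-4)
river: ρ → (-4,6,1)
river: ρ → (1,6,-4)
river: ρ → (-4,2,3)
river: ρ → (3,4,-3)
river: ρ → (-3,2,4)
river: ρ → (4,6,-1)
river: ρ → (-1,6,4)
closes: descent 1, river 10
min |a| on river = 1

1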